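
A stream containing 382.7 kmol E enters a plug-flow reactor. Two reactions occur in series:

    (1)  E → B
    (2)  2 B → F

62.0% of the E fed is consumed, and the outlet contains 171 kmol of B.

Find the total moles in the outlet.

350 kmol

Conversion of E: E consumed = 1ξ₁ = 0.62 × 382.7 → ξ₁ = 237.3 kmol.
B balance: n_B = 0 + 1ξ₁ − 2ξ₂ = 171 → ξ₂ = (1·237.3 − 171)/2 = 33.14 kmol.
Outlet amounts (n = n₀ + Σ ν·ξ):
  E: 382.7 − 1(237.3) = 145.4
  B: 0 + 1(237.3) − 2(33.14) = 171
  F: 0 + 1(33.14) = 33.14
Total out = 145.4 + 171 + 33.14 = 349.6 kmol.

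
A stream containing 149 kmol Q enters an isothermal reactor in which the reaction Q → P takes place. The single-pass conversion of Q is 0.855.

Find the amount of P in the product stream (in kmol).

127 kmol

Q reacted = 0.855 × 149 = 127.4 kmol; ν_Q = −1, so ξ = 127.4/1 = 127.4 kmol.
Outlet amounts (n = n₀ + ν ξ):
  Q: 149 − 1(127.4) = 21.61
  P: 0 + 1(127.4) = 127.4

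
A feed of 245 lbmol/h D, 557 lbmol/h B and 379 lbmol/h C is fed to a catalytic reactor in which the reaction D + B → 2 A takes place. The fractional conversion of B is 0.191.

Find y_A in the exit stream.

B reacted = 0.191 × 557 = 106.4 lbmol/h; ν_B = −1, so ξ = 106.4/1 = 106.4 lbmol/h.
Outlet amounts (n = n₀ + ν ξ):
  D: 245 − 1(106.4) = 138.6
  B: 557 − 1(106.4) = 450.6
  A: 0 + 2(106.4) = 212.8
  C: 379 (inert)
Total out = 1181 lbmol/h; y_A = 212.8 / 1181 = 0.1802.

0.18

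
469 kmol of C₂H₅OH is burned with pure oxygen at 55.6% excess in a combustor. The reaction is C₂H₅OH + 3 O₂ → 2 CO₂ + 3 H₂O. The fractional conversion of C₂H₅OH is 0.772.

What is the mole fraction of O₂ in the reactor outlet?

0.365

Stoichiometric O₂ = 3 × 469 = 1407 kmol; O₂ fed = 1407 × 1.556 = 2189 kmol.
Fuel reacted = 0.772 × 469 → ξ = 362.1 kmol.
Outlet (n = n₀ + ν ξ):
  C₂H₅OH: 469 − 1(362.1) = 106.9
  O₂: 2189 − 3(362.1) = 1103
  CO₂: 0 + 2(362.1) = 724.1
  H₂O: 0 + 3(362.1) = 1086
Total out = 3020 kmol; y_O₂ = 1103 / 3020 = 0.3652.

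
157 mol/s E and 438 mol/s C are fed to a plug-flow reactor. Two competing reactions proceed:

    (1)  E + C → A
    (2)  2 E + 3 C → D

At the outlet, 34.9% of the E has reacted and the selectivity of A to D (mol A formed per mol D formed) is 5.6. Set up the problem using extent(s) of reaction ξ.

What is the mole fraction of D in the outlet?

0.0137

Conversion of E: E consumed = 0.349 × 157 = 54.79 mol/s = 1ξ₁ + 2ξ₂.
Selectivity: 1ξ₁ / (1ξ₂) = 5.6 → ξ₁ = 5.6 ξ₂.
Substitute: (1·5.6 + 2) ξ₂ = 54.79 → ξ₂ = 7.21 mol/s, ξ₁ = 40.37 mol/s.
Outlet amounts (n = n₀ + Σ ν·ξ):
  E: 157 − 1(40.37) − 2(7.21) = 102.2
  C: 438 − 1(40.37) − 3(7.21) = 376
  A: 0 + 1(40.37) = 40.37
  D: 0 + 1(7.21) = 7.21
Total out = 525.8 mol/s; y_D = 7.21 / 525.8 = 0.01371.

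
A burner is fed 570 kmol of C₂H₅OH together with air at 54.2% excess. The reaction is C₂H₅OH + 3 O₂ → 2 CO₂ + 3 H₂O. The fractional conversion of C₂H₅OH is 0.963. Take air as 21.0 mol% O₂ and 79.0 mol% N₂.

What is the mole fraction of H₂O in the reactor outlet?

0.12

Stoichiometric O₂ = 3 × 570 = 1710 kmol; O₂ fed = 1710 × 1.542 = 2637 kmol.
N₂ fed = 2637 × 79/21 = 9919 kmol.
Fuel reacted = 0.963 × 570 → ξ = 548.9 kmol.
Outlet (n = n₀ + ν ξ):
  C₂H₅OH: 570 − 1(548.9) = 21.09
  O₂: 2637 − 3(548.9) = 990.1
  N₂: 9919 (inert)
  CO₂: 0 + 2(548.9) = 1098
  H₂O: 0 + 3(548.9) = 1647
Total out = 13680 kmol; y_H₂O = 1647 / 13680 = 0.1204.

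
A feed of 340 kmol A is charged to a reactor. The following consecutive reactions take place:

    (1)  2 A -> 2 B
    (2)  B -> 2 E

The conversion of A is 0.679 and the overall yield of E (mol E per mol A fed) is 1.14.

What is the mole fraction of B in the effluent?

Conversion of A: A consumed = 2ξ₁ = 0.679 × 340 → ξ₁ = 115.4 kmol.
Yield of E: 2ξ₂ / 340 = 1.14 → ξ₂ = 193.8 kmol.
Outlet amounts (n = n₀ + Σ ν·ξ):
  A: 340 − 2(115.4) = 109.1
  B: 0 + 2(115.4) − 1(193.8) = 37.06
  E: 0 + 2(193.8) = 387.6
Total out = 533.8 kmol; y_B = 37.06 / 533.8 = 0.06943.

0.0694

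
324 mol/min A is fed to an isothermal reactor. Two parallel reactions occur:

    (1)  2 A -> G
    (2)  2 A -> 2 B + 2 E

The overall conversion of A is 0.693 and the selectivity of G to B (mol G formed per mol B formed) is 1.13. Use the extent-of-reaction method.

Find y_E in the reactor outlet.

Conversion of A: A consumed = 0.693 × 324 = 224.5 mol/min = 2ξ₁ + 2ξ₂.
Selectivity: 1ξ₁ / (2ξ₂) = 1.13 → ξ₁ = 2.26 ξ₂.
Substitute: (2·2.26 + 2) ξ₂ = 224.5 → ξ₂ = 34.44 mol/min, ξ₁ = 77.83 mol/min.
Outlet amounts (n = n₀ + Σ ν·ξ):
  A: 324 − 2(77.83) − 2(34.44) = 99.47
  G: 0 + 1(77.83) = 77.83
  B: 0 + 2(34.44) = 68.87
  E: 0 + 2(34.44) = 68.87
Total out = 315 mol/min; y_E = 68.87 / 315 = 0.2186.

0.219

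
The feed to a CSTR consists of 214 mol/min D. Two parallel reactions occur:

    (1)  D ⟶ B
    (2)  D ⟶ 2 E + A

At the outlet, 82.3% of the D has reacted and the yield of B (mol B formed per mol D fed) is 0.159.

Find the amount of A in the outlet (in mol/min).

Yield of B: 1ξ₁ / 214 = 0.159 → ξ₁ = 34.03 mol/min.
Conversion of D: 1ξ₁ + 1ξ₂ = 0.823 × 214 = 176.1 → ξ₂ = 142.1 mol/min.
Outlet amounts (n = n₀ + Σ ν·ξ):
  D: 214 − 1(34.03) − 1(142.1) = 37.88
  B: 0 + 1(34.03) = 34.03
  E: 0 + 2(142.1) = 284.2
  A: 0 + 1(142.1) = 142.1

142 mol/min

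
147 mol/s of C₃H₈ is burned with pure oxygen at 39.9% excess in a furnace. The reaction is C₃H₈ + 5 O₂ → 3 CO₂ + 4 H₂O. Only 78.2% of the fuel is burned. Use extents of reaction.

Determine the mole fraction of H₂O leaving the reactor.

0.356

Stoichiometric O₂ = 5 × 147 = 735 mol/s; O₂ fed = 735 × 1.399 = 1028 mol/s.
Fuel reacted = 0.782 × 147 → ξ = 115 mol/s.
Outlet (n = n₀ + ν ξ):
  C₃H₈: 147 − 1(115) = 32.05
  O₂: 1028 − 5(115) = 453.5
  CO₂: 0 + 3(115) = 344.9
  H₂O: 0 + 4(115) = 459.8
Total out = 1290 mol/s; y_H₂O = 459.8 / 1290 = 0.3564.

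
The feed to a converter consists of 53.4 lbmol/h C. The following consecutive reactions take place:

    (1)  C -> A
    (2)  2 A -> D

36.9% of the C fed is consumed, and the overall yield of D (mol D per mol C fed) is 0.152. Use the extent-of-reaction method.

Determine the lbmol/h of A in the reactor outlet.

3.47 lbmol/h

Conversion of C: C consumed = 1ξ₁ = 0.369 × 53.4 → ξ₁ = 19.7 lbmol/h.
Yield of D: 1ξ₂ / 53.4 = 0.152 → ξ₂ = 8.117 lbmol/h.
Outlet amounts (n = n₀ + Σ ν·ξ):
  C: 53.4 − 1(19.7) = 33.7
  A: 0 + 1(19.7) − 2(8.117) = 3.471
  D: 0 + 1(8.117) = 8.117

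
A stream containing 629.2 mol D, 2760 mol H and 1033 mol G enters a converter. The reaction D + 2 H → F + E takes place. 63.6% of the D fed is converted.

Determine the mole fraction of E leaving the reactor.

D reacted = 0.636 × 629.2 = 400.2 mol; ν_D = −1, so ξ = 400.2/1 = 400.2 mol.
Outlet amounts (n = n₀ + ν ξ):
  D: 629.2 − 1(400.2) = 229
  H: 2760 − 2(400.2) = 1960
  F: 0 + 1(400.2) = 400.2
  E: 0 + 1(400.2) = 400.2
  G: 1033 (inert)
Total out = 4022 mol; y_E = 400.2 / 4022 = 0.09949.

0.0995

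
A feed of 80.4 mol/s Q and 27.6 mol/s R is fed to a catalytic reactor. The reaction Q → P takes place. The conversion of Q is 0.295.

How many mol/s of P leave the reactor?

23.7 mol/s

Q reacted = 0.295 × 80.4 = 23.72 mol/s; ν_Q = −1, so ξ = 23.72/1 = 23.72 mol/s.
Outlet amounts (n = n₀ + ν ξ):
  Q: 80.4 − 1(23.72) = 56.68
  P: 0 + 1(23.72) = 23.72
  R: 27.6 (inert)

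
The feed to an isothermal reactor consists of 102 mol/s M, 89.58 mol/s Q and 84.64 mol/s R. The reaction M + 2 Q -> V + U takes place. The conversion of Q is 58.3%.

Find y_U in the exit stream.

0.104

Q reacted = 0.583 × 89.58 = 52.23 mol/s; ν_Q = −2, so ξ = 52.23/2 = 26.11 mol/s.
Outlet amounts (n = n₀ + ν ξ):
  M: 102 − 1(26.11) = 75.89
  Q: 89.58 − 2(26.11) = 37.35
  V: 0 + 1(26.11) = 26.11
  U: 0 + 1(26.11) = 26.11
  R: 84.64 (inert)
Total out = 250.1 mol/s; y_U = 26.11 / 250.1 = 0.1044.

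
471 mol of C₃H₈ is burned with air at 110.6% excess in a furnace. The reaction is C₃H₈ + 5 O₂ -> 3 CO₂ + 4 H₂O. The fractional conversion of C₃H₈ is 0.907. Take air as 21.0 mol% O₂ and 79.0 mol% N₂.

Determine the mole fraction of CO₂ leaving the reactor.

Stoichiometric O₂ = 5 × 471 = 2355 mol; O₂ fed = 2355 × 2.106 = 4960 mol.
N₂ fed = 4960 × 79/21 = 18660 mol.
Fuel reacted = 0.907 × 471 → ξ = 427.2 mol.
Outlet (n = n₀ + ν ξ):
  C₃H₈: 471 − 1(427.2) = 43.8
  O₂: 4960 − 5(427.2) = 2824
  N₂: 18660 (inert)
  CO₂: 0 + 3(427.2) = 1282
  H₂O: 0 + 4(427.2) = 1709
Total out = 24520 mol; y_CO₂ = 1282 / 24520 = 0.05228.

0.0523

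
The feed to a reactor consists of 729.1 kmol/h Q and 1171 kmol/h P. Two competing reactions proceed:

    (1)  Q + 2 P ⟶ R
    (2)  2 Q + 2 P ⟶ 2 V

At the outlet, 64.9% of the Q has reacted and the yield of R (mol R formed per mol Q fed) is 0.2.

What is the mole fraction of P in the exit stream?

0.431

Yield of R: 1ξ₁ / 729.1 = 0.2 → ξ₁ = 145.8 kmol/h.
Conversion of Q: 1ξ₁ + 2ξ₂ = 0.649 × 729.1 = 473.2 → ξ₂ = 163.7 kmol/h.
Outlet amounts (n = n₀ + Σ ν·ξ):
  Q: 729.1 − 1(145.8) − 2(163.7) = 255.9
  P: 1171 − 2(145.8) − 2(163.7) = 552
  R: 0 + 1(145.8) = 145.8
  V: 0 + 2(163.7) = 327.4
Total out = 1281 kmol/h; y_P = 552 / 1281 = 0.4309.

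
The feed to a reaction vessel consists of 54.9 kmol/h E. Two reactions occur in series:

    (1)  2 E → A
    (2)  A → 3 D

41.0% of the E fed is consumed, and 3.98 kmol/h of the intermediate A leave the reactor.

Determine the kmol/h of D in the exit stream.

21.8 kmol/h

Conversion of E: E consumed = 2ξ₁ = 0.41 × 54.9 → ξ₁ = 11.25 kmol/h.
A balance: n_A = 0 + 1ξ₁ − 1ξ₂ = 3.98 → ξ₂ = (1·11.25 − 3.98)/1 = 7.274 kmol/h.
Outlet amounts (n = n₀ + Σ ν·ξ):
  E: 54.9 − 2(11.25) = 32.39
  A: 0 + 1(11.25) − 1(7.274) = 3.98
  D: 0 + 3(7.274) = 21.82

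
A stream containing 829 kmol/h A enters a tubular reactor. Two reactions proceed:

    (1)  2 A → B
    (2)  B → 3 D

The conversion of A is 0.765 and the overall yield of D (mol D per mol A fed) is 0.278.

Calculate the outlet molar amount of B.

240 kmol/h

Conversion of A: A consumed = 2ξ₁ = 0.765 × 829 → ξ₁ = 317.1 kmol/h.
Yield of D: 3ξ₂ / 829 = 0.278 → ξ₂ = 76.82 kmol/h.
Outlet amounts (n = n₀ + Σ ν·ξ):
  A: 829 − 2(317.1) = 194.8
  B: 0 + 1(317.1) − 1(76.82) = 240.3
  D: 0 + 3(76.82) = 230.5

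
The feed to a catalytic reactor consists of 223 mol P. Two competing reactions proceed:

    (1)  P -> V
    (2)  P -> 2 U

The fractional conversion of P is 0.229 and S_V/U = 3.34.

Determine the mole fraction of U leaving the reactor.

Conversion of P: P consumed = 0.229 × 223 = 51.07 mol = 1ξ₁ + 1ξ₂.
Selectivity: 1ξ₁ / (2ξ₂) = 3.34 → ξ₁ = 6.68 ξ₂.
Substitute: (1·6.68 + 1) ξ₂ = 51.07 → ξ₂ = 6.649 mol, ξ₁ = 44.42 mol.
Outlet amounts (n = n₀ + Σ ν·ξ):
  P: 223 − 1(44.42) − 1(6.649) = 171.9
  V: 0 + 1(44.42) = 44.42
  U: 0 + 2(6.649) = 13.3
Total out = 229.6 mol; y_U = 13.3 / 229.6 = 0.05791.

0.0579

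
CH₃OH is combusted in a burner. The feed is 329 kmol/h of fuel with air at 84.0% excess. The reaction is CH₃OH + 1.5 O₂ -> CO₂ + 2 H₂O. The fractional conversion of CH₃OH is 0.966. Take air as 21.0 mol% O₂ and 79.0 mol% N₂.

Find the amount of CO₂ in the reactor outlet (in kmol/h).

318 kmol/h

Stoichiometric O₂ = 1.5 × 329 = 493.5 kmol/h; O₂ fed = 493.5 × 1.840 = 908 kmol/h.
N₂ fed = 908 × 79/21 = 3416 kmol/h.
Fuel reacted = 0.966 × 329 → ξ = 317.8 kmol/h.
Outlet (n = n₀ + ν ξ):
  CH₃OH: 329 − 1(317.8) = 11.19
  O₂: 908 − 1.5(317.8) = 431.3
  N₂: 3416 (inert)
  CO₂: 0 + 1(317.8) = 317.8
  H₂O: 0 + 2(317.8) = 635.6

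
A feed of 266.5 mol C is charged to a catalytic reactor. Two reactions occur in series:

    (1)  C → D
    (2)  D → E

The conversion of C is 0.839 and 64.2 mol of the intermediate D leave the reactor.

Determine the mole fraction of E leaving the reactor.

Conversion of C: C consumed = 1ξ₁ = 0.839 × 266.5 → ξ₁ = 223.6 mol.
D balance: n_D = 0 + 1ξ₁ − 1ξ₂ = 64.2 → ξ₂ = (1·223.6 − 64.2)/1 = 159.4 mol.
Outlet amounts (n = n₀ + Σ ν·ξ):
  C: 266.5 − 1(223.6) = 42.91
  D: 0 + 1(223.6) − 1(159.4) = 64.2
  E: 0 + 1(159.4) = 159.4
Total out = 266.5 mol; y_E = 159.4 / 266.5 = 0.5981.

0.598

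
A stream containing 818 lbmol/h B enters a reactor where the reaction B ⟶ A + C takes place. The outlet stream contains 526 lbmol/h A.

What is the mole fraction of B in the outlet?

0.217

For A: n = n₀ + 1ξ → 526 = 0 + 1ξ, giving ξ = 526 lbmol/h.
Outlet amounts (n = n₀ + ν ξ):
  B: 818 − 1(526) = 292
  A: 0 + 1(526) = 526
  C: 0 + 1(526) = 526
Total out = 1344 lbmol/h; y_B = 292 / 1344 = 0.2173.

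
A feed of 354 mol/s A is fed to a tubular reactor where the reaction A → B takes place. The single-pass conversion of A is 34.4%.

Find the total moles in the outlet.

A reacted = 0.344 × 354 = 121.8 mol/s; ν_A = −1, so ξ = 121.8/1 = 121.8 mol/s.
Outlet amounts (n = n₀ + ν ξ):
  A: 354 − 1(121.8) = 232.2
  B: 0 + 1(121.8) = 121.8
Total out = 232.2 + 121.8 = 354 mol/s.

354 mol/s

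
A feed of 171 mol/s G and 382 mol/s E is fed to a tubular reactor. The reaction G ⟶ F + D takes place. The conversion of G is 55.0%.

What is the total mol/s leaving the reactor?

647 mol/s

G reacted = 0.55 × 171 = 94.05 mol/s; ν_G = −1, so ξ = 94.05/1 = 94.05 mol/s.
Outlet amounts (n = n₀ + ν ξ):
  G: 171 − 1(94.05) = 76.95
  F: 0 + 1(94.05) = 94.05
  D: 0 + 1(94.05) = 94.05
  E: 382 (inert)
Total out = 76.95 + 94.05 + 94.05 + 382 = 647 mol/s.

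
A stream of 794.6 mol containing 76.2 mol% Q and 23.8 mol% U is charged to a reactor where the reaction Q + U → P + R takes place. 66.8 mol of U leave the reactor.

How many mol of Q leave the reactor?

For U: n = n₀ − 1ξ → 66.8 = 189.1 − 1ξ, giving ξ = 122.3 mol.
Outlet amounts (n = n₀ + ν ξ):
  Q: 605.5 − 1(122.3) = 483.2
  U: 189.1 − 1(122.3) = 66.8
  P: 0 + 1(122.3) = 122.3
  R: 0 + 1(122.3) = 122.3

483 mol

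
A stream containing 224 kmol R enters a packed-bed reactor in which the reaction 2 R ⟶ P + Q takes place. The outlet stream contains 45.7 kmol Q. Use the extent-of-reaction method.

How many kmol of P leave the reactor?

For Q: n = n₀ + 1ξ → 45.7 = 0 + 1ξ, giving ξ = 45.7 kmol.
Outlet amounts (n = n₀ + ν ξ):
  R: 224 − 2(45.7) = 132.6
  P: 0 + 1(45.7) = 45.7
  Q: 0 + 1(45.7) = 45.7

45.7 kmol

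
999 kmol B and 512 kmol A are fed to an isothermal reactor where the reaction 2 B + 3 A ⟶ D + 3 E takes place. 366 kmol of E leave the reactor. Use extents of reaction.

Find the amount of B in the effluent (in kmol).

For E: n = n₀ + 3ξ → 366 = 0 + 3ξ, giving ξ = 122 kmol.
Outlet amounts (n = n₀ + ν ξ):
  B: 999 − 2(122) = 755
  A: 512 − 3(122) = 146
  D: 0 + 1(122) = 122
  E: 0 + 3(122) = 366

755 kmol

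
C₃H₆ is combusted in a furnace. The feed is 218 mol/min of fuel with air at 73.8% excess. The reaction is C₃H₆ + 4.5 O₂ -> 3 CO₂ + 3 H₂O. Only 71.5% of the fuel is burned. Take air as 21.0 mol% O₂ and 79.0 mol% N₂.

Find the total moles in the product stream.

Stoichiometric O₂ = 4.5 × 218 = 981 mol/min; O₂ fed = 981 × 1.738 = 1705 mol/min.
N₂ fed = 1705 × 79/21 = 6414 mol/min.
Fuel reacted = 0.715 × 218 → ξ = 155.9 mol/min.
Outlet (n = n₀ + ν ξ):
  C₃H₆: 218 − 1(155.9) = 62.13
  O₂: 1705 − 4.5(155.9) = 1004
  N₂: 6414 (inert)
  CO₂: 0 + 3(155.9) = 467.6
  H₂O: 0 + 3(155.9) = 467.6
Total out = 62.13 + 1004 + 6414 + 467.6 + 467.6 = 8415 mol/min.

8410 mol/min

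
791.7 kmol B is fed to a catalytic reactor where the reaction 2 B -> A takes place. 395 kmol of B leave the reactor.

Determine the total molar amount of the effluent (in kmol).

593 kmol

For B: n = n₀ − 2ξ → 395 = 791.7 − 2ξ, giving ξ = 198.4 kmol.
Outlet amounts (n = n₀ + ν ξ):
  B: 791.7 − 2(198.4) = 395
  A: 0 + 1(198.4) = 198.4
Total out = 395 + 198.4 = 593.4 kmol.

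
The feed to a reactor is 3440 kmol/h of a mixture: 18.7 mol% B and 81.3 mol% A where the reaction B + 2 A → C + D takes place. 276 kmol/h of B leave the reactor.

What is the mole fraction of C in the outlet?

0.12

For B: n = n₀ − 1ξ → 276 = 643.3 − 1ξ, giving ξ = 367.3 kmol/h.
Outlet amounts (n = n₀ + ν ξ):
  B: 643.3 − 1(367.3) = 276
  A: 2797 − 2(367.3) = 2062
  C: 0 + 1(367.3) = 367.3
  D: 0 + 1(367.3) = 367.3
Total out = 3073 kmol/h; y_C = 367.3 / 3073 = 0.1195.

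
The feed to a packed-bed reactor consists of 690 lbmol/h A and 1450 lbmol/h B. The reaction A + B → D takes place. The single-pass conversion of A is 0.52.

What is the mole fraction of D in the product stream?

A reacted = 0.52 × 690 = 358.8 lbmol/h; ν_A = −1, so ξ = 358.8/1 = 358.8 lbmol/h.
Outlet amounts (n = n₀ + ν ξ):
  A: 690 − 1(358.8) = 331.2
  B: 1450 − 1(358.8) = 1091
  D: 0 + 1(358.8) = 358.8
Total out = 1781 lbmol/h; y_D = 358.8 / 1781 = 0.2014.

0.201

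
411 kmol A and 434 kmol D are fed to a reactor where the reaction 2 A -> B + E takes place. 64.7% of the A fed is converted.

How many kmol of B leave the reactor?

133 kmol

A reacted = 0.647 × 411 = 265.9 kmol; ν_A = −2, so ξ = 265.9/2 = 133 kmol.
Outlet amounts (n = n₀ + ν ξ):
  A: 411 − 2(133) = 145.1
  B: 0 + 1(133) = 133
  E: 0 + 1(133) = 133
  D: 434 (inert)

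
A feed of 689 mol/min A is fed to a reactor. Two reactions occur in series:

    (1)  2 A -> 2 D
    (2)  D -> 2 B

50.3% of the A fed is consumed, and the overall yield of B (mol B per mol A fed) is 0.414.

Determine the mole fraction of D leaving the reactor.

Conversion of A: A consumed = 2ξ₁ = 0.503 × 689 → ξ₁ = 173.3 mol/min.
Yield of B: 2ξ₂ / 689 = 0.414 → ξ₂ = 142.6 mol/min.
Outlet amounts (n = n₀ + Σ ν·ξ):
  A: 689 − 2(173.3) = 342.4
  D: 0 + 2(173.3) − 1(142.6) = 203.9
  B: 0 + 2(142.6) = 285.2
Total out = 831.6 mol/min; y_D = 203.9 / 831.6 = 0.2452.

0.245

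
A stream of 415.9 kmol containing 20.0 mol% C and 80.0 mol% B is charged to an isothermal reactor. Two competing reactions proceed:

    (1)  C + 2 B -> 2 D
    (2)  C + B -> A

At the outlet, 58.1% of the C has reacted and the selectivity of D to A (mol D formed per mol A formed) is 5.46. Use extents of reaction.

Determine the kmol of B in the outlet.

Conversion of C: C consumed = 0.581 × 83.18 = 48.33 kmol = 1ξ₁ + 1ξ₂.
Selectivity: 2ξ₁ / (1ξ₂) = 5.46 → ξ₁ = 2.73 ξ₂.
Substitute: (1·2.73 + 1) ξ₂ = 48.33 → ξ₂ = 12.96 kmol, ξ₁ = 35.37 kmol.
Outlet amounts (n = n₀ + Σ ν·ξ):
  C: 83.18 − 1(35.37) − 1(12.96) = 34.85
  B: 332.7 − 2(35.37) − 1(12.96) = 249
  D: 0 + 2(35.37) = 70.74
  A: 0 + 1(12.96) = 12.96

249 kmol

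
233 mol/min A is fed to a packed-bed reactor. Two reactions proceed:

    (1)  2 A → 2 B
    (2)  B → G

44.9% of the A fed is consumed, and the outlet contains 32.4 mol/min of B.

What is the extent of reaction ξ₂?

ξ₂ = 72.2 mol/min

Conversion of A: A consumed = 2ξ₁ = 0.449 × 233 → ξ₁ = 52.31 mol/min.
B balance: n_B = 0 + 2ξ₁ − 1ξ₂ = 32.4 → ξ₂ = (2·52.31 − 32.4)/1 = 72.22 mol/min.
Outlet amounts (n = n₀ + Σ ν·ξ):
  A: 233 − 2(52.31) = 128.4
  B: 0 + 2(52.31) − 1(72.22) = 32.4
  G: 0 + 1(72.22) = 72.22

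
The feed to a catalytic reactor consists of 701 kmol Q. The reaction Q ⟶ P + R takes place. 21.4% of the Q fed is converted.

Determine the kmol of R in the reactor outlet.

Q reacted = 0.214 × 701 = 150 kmol; ν_Q = −1, so ξ = 150/1 = 150 kmol.
Outlet amounts (n = n₀ + ν ξ):
  Q: 701 − 1(150) = 551
  P: 0 + 1(150) = 150
  R: 0 + 1(150) = 150

150 kmol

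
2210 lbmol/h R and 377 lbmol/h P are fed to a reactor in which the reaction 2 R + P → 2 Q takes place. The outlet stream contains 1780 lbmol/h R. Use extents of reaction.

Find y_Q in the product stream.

For R: n = n₀ − 2ξ → 1780 = 2210 − 2ξ, giving ξ = 215 lbmol/h.
Outlet amounts (n = n₀ + ν ξ):
  R: 2210 − 2(215) = 1780
  P: 377 − 1(215) = 162
  Q: 0 + 2(215) = 430
Total out = 2372 lbmol/h; y_Q = 430 / 2372 = 0.1813.

0.181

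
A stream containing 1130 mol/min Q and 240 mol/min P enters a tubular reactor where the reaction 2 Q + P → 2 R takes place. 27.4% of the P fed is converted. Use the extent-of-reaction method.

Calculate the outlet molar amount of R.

132 mol/min

P reacted = 0.274 × 240 = 65.76 mol/min; ν_P = −1, so ξ = 65.76/1 = 65.76 mol/min.
Outlet amounts (n = n₀ + ν ξ):
  Q: 1130 − 2(65.76) = 998.5
  P: 240 − 1(65.76) = 174.2
  R: 0 + 2(65.76) = 131.5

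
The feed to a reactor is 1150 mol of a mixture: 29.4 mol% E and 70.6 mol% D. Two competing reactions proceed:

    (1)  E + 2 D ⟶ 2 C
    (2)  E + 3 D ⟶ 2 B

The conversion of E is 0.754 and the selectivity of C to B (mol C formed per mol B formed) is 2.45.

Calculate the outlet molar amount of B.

148 mol

Conversion of E: E consumed = 0.754 × 338.1 = 254.9 mol = 1ξ₁ + 1ξ₂.
Selectivity: 2ξ₁ / (2ξ₂) = 2.45 → ξ₁ = 2.45 ξ₂.
Substitute: (1·2.45 + 1) ξ₂ = 254.9 → ξ₂ = 73.89 mol, ξ₁ = 181 mol.
Outlet amounts (n = n₀ + Σ ν·ξ):
  E: 338.1 − 1(181) − 1(73.89) = 83.17
  D: 811.9 − 2(181) − 3(73.89) = 228.2
  C: 0 + 2(181) = 362.1
  B: 0 + 2(73.89) = 147.8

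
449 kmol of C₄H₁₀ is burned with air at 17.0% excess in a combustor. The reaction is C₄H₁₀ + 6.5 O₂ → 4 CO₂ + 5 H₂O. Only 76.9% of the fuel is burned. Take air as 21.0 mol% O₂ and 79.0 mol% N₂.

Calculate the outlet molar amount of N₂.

Stoichiometric O₂ = 6.5 × 449 = 2918 kmol; O₂ fed = 2918 × 1.170 = 3415 kmol.
N₂ fed = 3415 × 79/21 = 12850 kmol.
Fuel reacted = 0.769 × 449 → ξ = 345.3 kmol.
Outlet (n = n₀ + ν ξ):
  C₄H₁₀: 449 − 1(345.3) = 103.7
  O₂: 3415 − 6.5(345.3) = 1170
  N₂: 12850 (inert)
  CO₂: 0 + 4(345.3) = 1381
  H₂O: 0 + 5(345.3) = 1726

12800 kmol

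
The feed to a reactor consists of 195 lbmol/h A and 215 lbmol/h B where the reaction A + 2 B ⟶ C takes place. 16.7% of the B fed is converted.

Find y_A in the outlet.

0.473

B reacted = 0.167 × 215 = 35.91 lbmol/h; ν_B = −2, so ξ = 35.91/2 = 17.95 lbmol/h.
Outlet amounts (n = n₀ + ν ξ):
  A: 195 − 1(17.95) = 177
  B: 215 − 2(17.95) = 179.1
  C: 0 + 1(17.95) = 17.95
Total out = 374.1 lbmol/h; y_A = 177 / 374.1 = 0.4733.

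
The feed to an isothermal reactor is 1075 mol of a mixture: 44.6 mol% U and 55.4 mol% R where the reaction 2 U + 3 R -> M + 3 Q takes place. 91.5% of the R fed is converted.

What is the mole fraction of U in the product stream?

0.13

R reacted = 0.915 × 595.5 = 544.9 mol; ν_R = −3, so ξ = 544.9/3 = 181.6 mol.
Outlet amounts (n = n₀ + ν ξ):
  U: 479.4 − 2(181.6) = 116.2
  R: 595.5 − 3(181.6) = 50.62
  M: 0 + 1(181.6) = 181.6
  Q: 0 + 3(181.6) = 544.9
Total out = 893.4 mol; y_U = 116.2 / 893.4 = 0.13.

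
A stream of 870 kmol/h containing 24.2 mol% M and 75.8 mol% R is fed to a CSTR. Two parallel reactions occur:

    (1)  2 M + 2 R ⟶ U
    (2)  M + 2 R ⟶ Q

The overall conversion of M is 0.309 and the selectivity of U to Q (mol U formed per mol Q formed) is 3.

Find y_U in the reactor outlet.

0.0363

Conversion of M: M consumed = 0.309 × 210.5 = 65.06 kmol/h = 2ξ₁ + 1ξ₂.
Selectivity: 1ξ₁ / (1ξ₂) = 3 → ξ₁ = 3 ξ₂.
Substitute: (2·3 + 1) ξ₂ = 65.06 → ξ₂ = 9.294 kmol/h, ξ₁ = 27.88 kmol/h.
Outlet amounts (n = n₀ + Σ ν·ξ):
  M: 210.5 − 2(27.88) − 1(9.294) = 145.5
  R: 659.5 − 2(27.88) − 2(9.294) = 585.1
  U: 0 + 1(27.88) = 27.88
  Q: 0 + 1(9.294) = 9.294
Total out = 767.8 kmol/h; y_U = 27.88 / 767.8 = 0.03632.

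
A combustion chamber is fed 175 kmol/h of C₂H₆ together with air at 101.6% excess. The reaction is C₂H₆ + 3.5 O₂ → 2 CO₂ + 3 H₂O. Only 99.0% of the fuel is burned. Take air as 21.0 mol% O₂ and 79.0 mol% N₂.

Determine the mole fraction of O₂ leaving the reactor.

0.102

Stoichiometric O₂ = 3.5 × 175 = 612.5 kmol/h; O₂ fed = 612.5 × 2.016 = 1235 kmol/h.
N₂ fed = 1235 × 79/21 = 4645 kmol/h.
Fuel reacted = 0.99 × 175 → ξ = 173.2 kmol/h.
Outlet (n = n₀ + ν ξ):
  C₂H₆: 175 − 1(173.2) = 1.75
  O₂: 1235 − 3.5(173.2) = 628.4
  N₂: 4645 (inert)
  CO₂: 0 + 2(173.2) = 346.5
  H₂O: 0 + 3(173.2) = 519.8
Total out = 6142 kmol/h; y_O₂ = 628.4 / 6142 = 0.1023.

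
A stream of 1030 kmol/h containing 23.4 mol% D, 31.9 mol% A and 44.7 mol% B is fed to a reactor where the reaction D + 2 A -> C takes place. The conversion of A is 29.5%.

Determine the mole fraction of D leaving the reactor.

0.206

A reacted = 0.295 × 328.6 = 96.93 kmol/h; ν_A = −2, so ξ = 96.93/2 = 48.46 kmol/h.
Outlet amounts (n = n₀ + ν ξ):
  D: 241 − 1(48.46) = 192.6
  A: 328.6 − 2(48.46) = 231.6
  C: 0 + 1(48.46) = 48.46
  B: 460.4 (inert)
Total out = 933.1 kmol/h; y_D = 192.6 / 933.1 = 0.2064.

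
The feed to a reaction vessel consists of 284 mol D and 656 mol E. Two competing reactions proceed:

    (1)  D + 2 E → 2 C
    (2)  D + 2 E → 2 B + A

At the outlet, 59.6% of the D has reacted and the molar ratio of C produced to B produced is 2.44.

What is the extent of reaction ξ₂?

Conversion of D: D consumed = 0.596 × 284 = 169.3 mol = 1ξ₁ + 1ξ₂.
Selectivity: 2ξ₁ / (2ξ₂) = 2.44 → ξ₁ = 2.44 ξ₂.
Substitute: (1·2.44 + 1) ξ₂ = 169.3 → ξ₂ = 49.2 mol, ξ₁ = 120.1 mol.
Outlet amounts (n = n₀ + Σ ν·ξ):
  D: 284 − 1(120.1) − 1(49.2) = 114.7
  E: 656 − 2(120.1) − 2(49.2) = 317.5
  C: 0 + 2(120.1) = 240.1
  B: 0 + 2(49.2) = 98.41
  A: 0 + 1(49.2) = 49.2

ξ₂ = 49.2 mol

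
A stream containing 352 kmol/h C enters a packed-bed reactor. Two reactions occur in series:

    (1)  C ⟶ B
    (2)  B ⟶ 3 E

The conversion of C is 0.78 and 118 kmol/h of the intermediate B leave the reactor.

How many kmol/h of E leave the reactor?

Conversion of C: C consumed = 1ξ₁ = 0.78 × 352 → ξ₁ = 274.6 kmol/h.
B balance: n_B = 0 + 1ξ₁ − 1ξ₂ = 118 → ξ₂ = (1·274.6 − 118)/1 = 156.6 kmol/h.
Outlet amounts (n = n₀ + Σ ν·ξ):
  C: 352 − 1(274.6) = 77.44
  B: 0 + 1(274.6) − 1(156.6) = 118
  E: 0 + 3(156.6) = 469.7

470 kmol/h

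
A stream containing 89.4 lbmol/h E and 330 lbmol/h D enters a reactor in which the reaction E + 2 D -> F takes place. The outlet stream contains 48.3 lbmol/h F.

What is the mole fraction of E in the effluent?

For F: n = n₀ + 1ξ → 48.3 = 0 + 1ξ, giving ξ = 48.3 lbmol/h.
Outlet amounts (n = n₀ + ν ξ):
  E: 89.4 − 1(48.3) = 41.1
  D: 330 − 2(48.3) = 233.4
  F: 0 + 1(48.3) = 48.3
Total out = 322.8 lbmol/h; y_E = 41.1 / 322.8 = 0.1273.

0.127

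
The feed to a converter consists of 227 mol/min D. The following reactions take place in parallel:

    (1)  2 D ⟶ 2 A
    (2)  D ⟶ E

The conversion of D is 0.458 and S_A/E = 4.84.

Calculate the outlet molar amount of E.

17.8 mol/min

Conversion of D: D consumed = 0.458 × 227 = 104 mol/min = 2ξ₁ + 1ξ₂.
Selectivity: 2ξ₁ / (1ξ₂) = 4.84 → ξ₁ = 2.42 ξ₂.
Substitute: (2·2.42 + 1) ξ₂ = 104 → ξ₂ = 17.8 mol/min, ξ₁ = 43.08 mol/min.
Outlet amounts (n = n₀ + Σ ν·ξ):
  D: 227 − 2(43.08) − 1(17.8) = 123
  A: 0 + 2(43.08) = 86.16
  E: 0 + 1(17.8) = 17.8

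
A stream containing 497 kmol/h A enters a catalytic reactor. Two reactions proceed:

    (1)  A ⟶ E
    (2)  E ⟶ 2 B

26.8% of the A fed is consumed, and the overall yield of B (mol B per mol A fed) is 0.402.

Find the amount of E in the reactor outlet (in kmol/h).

33.3 kmol/h

Conversion of A: A consumed = 1ξ₁ = 0.268 × 497 → ξ₁ = 133.2 kmol/h.
Yield of B: 2ξ₂ / 497 = 0.402 → ξ₂ = 99.9 kmol/h.
Outlet amounts (n = n₀ + Σ ν·ξ):
  A: 497 − 1(133.2) = 363.8
  E: 0 + 1(133.2) − 1(99.9) = 33.3
  B: 0 + 2(99.9) = 199.8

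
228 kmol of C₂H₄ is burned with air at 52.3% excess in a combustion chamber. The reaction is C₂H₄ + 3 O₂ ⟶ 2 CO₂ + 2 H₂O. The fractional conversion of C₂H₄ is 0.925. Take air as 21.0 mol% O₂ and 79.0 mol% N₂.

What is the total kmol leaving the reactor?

Stoichiometric O₂ = 3 × 228 = 684 kmol; O₂ fed = 684 × 1.523 = 1042 kmol.
N₂ fed = 1042 × 79/21 = 3919 kmol.
Fuel reacted = 0.925 × 228 → ξ = 210.9 kmol.
Outlet (n = n₀ + ν ξ):
  C₂H₄: 228 − 1(210.9) = 17.1
  O₂: 1042 − 3(210.9) = 409
  N₂: 3919 (inert)
  CO₂: 0 + 2(210.9) = 421.8
  H₂O: 0 + 2(210.9) = 421.8
Total out = 17.1 + 409 + 3919 + 421.8 + 421.8 = 5189 kmol.

5190 kmol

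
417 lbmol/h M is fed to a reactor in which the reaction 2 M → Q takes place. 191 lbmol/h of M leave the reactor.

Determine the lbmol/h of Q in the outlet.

For M: n = n₀ − 2ξ → 191 = 417 − 2ξ, giving ξ = 113 lbmol/h.
Outlet amounts (n = n₀ + ν ξ):
  M: 417 − 2(113) = 191
  Q: 0 + 1(113) = 113

113 lbmol/h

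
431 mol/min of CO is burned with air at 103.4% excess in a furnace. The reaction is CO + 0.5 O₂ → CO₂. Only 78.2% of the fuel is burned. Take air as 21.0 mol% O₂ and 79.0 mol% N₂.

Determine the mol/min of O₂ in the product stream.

Stoichiometric O₂ = 0.5 × 431 = 215.5 mol/min; O₂ fed = 215.5 × 2.034 = 438.3 mol/min.
N₂ fed = 438.3 × 79/21 = 1649 mol/min.
Fuel reacted = 0.782 × 431 → ξ = 337 mol/min.
Outlet (n = n₀ + ν ξ):
  CO: 431 − 1(337) = 93.96
  O₂: 438.3 − 0.5(337) = 269.8
  N₂: 1649 (inert)
  CO₂: 0 + 1(337) = 337

270 mol/min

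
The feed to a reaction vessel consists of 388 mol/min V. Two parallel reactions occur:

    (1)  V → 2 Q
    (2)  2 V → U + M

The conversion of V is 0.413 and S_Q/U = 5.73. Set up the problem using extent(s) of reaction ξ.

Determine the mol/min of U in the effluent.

Conversion of V: V consumed = 0.413 × 388 = 160.2 mol/min = 1ξ₁ + 2ξ₂.
Selectivity: 2ξ₁ / (1ξ₂) = 5.73 → ξ₁ = 2.865 ξ₂.
Substitute: (1·2.865 + 2) ξ₂ = 160.2 → ξ₂ = 32.94 mol/min, ξ₁ = 94.37 mol/min.
Outlet amounts (n = n₀ + Σ ν·ξ):
  V: 388 − 1(94.37) − 2(32.94) = 227.8
  Q: 0 + 2(94.37) = 188.7
  U: 0 + 1(32.94) = 32.94
  M: 0 + 1(32.94) = 32.94

32.9 mol/min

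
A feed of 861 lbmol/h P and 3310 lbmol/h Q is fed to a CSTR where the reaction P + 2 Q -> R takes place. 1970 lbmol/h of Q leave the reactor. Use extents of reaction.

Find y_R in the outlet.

0.237

For Q: n = n₀ − 2ξ → 1970 = 3310 − 2ξ, giving ξ = 670 lbmol/h.
Outlet amounts (n = n₀ + ν ξ):
  P: 861 − 1(670) = 191
  Q: 3310 − 2(670) = 1970
  R: 0 + 1(670) = 670
Total out = 2831 lbmol/h; y_R = 670 / 2831 = 0.2367.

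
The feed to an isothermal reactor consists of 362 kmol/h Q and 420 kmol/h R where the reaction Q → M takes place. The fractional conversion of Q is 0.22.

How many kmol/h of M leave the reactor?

79.6 kmol/h

Q reacted = 0.22 × 362 = 79.64 kmol/h; ν_Q = −1, so ξ = 79.64/1 = 79.64 kmol/h.
Outlet amounts (n = n₀ + ν ξ):
  Q: 362 − 1(79.64) = 282.4
  M: 0 + 1(79.64) = 79.64
  R: 420 (inert)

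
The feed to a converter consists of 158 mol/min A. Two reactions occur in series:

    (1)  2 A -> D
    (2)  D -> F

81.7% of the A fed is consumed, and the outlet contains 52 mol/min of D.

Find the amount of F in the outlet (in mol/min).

12.5 mol/min

Conversion of A: A consumed = 2ξ₁ = 0.817 × 158 → ξ₁ = 64.54 mol/min.
D balance: n_D = 0 + 1ξ₁ − 1ξ₂ = 52 → ξ₂ = (1·64.54 − 52)/1 = 12.54 mol/min.
Outlet amounts (n = n₀ + Σ ν·ξ):
  A: 158 − 2(64.54) = 28.91
  D: 0 + 1(64.54) − 1(12.54) = 52
  F: 0 + 1(12.54) = 12.54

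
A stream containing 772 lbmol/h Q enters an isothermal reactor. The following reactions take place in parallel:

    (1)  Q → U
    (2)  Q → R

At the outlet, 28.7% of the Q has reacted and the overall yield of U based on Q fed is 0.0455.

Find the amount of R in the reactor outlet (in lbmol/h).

Yield of U: 1ξ₁ / 772 = 0.0455 → ξ₁ = 35.13 lbmol/h.
Conversion of Q: 1ξ₁ + 1ξ₂ = 0.287 × 772 = 221.6 → ξ₂ = 186.4 lbmol/h.
Outlet amounts (n = n₀ + Σ ν·ξ):
  Q: 772 − 1(35.13) − 1(186.4) = 550.4
  U: 0 + 1(35.13) = 35.13
  R: 0 + 1(186.4) = 186.4

186 lbmol/h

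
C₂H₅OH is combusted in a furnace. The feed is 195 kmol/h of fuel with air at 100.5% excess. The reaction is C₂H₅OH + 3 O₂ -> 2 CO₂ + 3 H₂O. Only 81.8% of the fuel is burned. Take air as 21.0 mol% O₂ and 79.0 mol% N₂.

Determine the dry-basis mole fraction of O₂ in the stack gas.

0.127

Stoichiometric O₂ = 3 × 195 = 585 kmol/h; O₂ fed = 585 × 2.005 = 1173 kmol/h.
N₂ fed = 1173 × 79/21 = 4412 kmol/h.
Fuel reacted = 0.818 × 195 → ξ = 159.5 kmol/h.
Outlet (n = n₀ + ν ξ):
  C₂H₅OH: 195 − 1(159.5) = 35.49
  O₂: 1173 − 3(159.5) = 694.4
  N₂: 4412 (inert)
  CO₂: 0 + 2(159.5) = 319
  H₂O: 0 + 3(159.5) = 478.5
Dry total = 5461 kmol/h; y_O₂ (dry) = 694.4 / 5461 = 0.1271.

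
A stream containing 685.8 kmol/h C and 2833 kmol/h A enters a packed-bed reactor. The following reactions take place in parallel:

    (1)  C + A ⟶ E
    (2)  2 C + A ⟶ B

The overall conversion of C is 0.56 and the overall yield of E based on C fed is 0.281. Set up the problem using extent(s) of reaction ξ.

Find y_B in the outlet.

Yield of E: 1ξ₁ / 685.8 = 0.281 → ξ₁ = 192.7 kmol/h.
Conversion of C: 1ξ₁ + 2ξ₂ = 0.56 × 685.8 = 384 → ξ₂ = 95.67 kmol/h.
Outlet amounts (n = n₀ + Σ ν·ξ):
  C: 685.8 − 1(192.7) − 2(95.67) = 301.8
  A: 2833 − 1(192.7) − 1(95.67) = 2545
  E: 0 + 1(192.7) = 192.7
  B: 0 + 1(95.67) = 95.67
Total out = 3135 kmol/h; y_B = 95.67 / 3135 = 0.03052.

0.0305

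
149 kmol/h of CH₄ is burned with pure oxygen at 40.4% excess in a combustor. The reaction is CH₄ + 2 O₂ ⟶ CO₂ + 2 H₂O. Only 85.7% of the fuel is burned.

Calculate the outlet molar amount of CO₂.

Stoichiometric O₂ = 2 × 149 = 298 kmol/h; O₂ fed = 298 × 1.404 = 418.4 kmol/h.
Fuel reacted = 0.857 × 149 → ξ = 127.7 kmol/h.
Outlet (n = n₀ + ν ξ):
  CH₄: 149 − 1(127.7) = 21.31
  O₂: 418.4 − 2(127.7) = 163
  CO₂: 0 + 1(127.7) = 127.7
  H₂O: 0 + 2(127.7) = 255.4

128 kmol/h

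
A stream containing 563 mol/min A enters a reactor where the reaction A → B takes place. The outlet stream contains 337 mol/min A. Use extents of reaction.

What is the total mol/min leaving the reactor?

For A: n = n₀ − 1ξ → 337 = 563 − 1ξ, giving ξ = 226 mol/min.
Outlet amounts (n = n₀ + ν ξ):
  A: 563 − 1(226) = 337
  B: 0 + 1(226) = 226
Total out = 337 + 226 = 563 mol/min.

563 mol/min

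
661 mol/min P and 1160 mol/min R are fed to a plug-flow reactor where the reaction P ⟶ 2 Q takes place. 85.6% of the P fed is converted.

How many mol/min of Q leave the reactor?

1130 mol/min

P reacted = 0.856 × 661 = 565.8 mol/min; ν_P = −1, so ξ = 565.8/1 = 565.8 mol/min.
Outlet amounts (n = n₀ + ν ξ):
  P: 661 − 1(565.8) = 95.18
  Q: 0 + 2(565.8) = 1132
  R: 1160 (inert)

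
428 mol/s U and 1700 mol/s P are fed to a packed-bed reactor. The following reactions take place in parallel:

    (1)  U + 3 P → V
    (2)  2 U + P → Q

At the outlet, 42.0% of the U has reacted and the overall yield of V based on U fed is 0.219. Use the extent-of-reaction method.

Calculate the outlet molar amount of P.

Yield of V: 1ξ₁ / 428 = 0.219 → ξ₁ = 93.73 mol/s.
Conversion of U: 1ξ₁ + 2ξ₂ = 0.42 × 428 = 179.8 → ξ₂ = 43.01 mol/s.
Outlet amounts (n = n₀ + Σ ν·ξ):
  U: 428 − 1(93.73) − 2(43.01) = 248.2
  P: 1700 − 3(93.73) − 1(43.01) = 1376
  V: 0 + 1(93.73) = 93.73
  Q: 0 + 1(43.01) = 43.01

1380 mol/s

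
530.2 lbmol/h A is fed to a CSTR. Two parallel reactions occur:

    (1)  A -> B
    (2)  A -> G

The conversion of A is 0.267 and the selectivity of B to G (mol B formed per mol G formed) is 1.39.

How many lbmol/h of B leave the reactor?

Conversion of A: A consumed = 0.267 × 530.2 = 141.6 lbmol/h = 1ξ₁ + 1ξ₂.
Selectivity: 1ξ₁ / (1ξ₂) = 1.39 → ξ₁ = 1.39 ξ₂.
Substitute: (1·1.39 + 1) ξ₂ = 141.6 → ξ₂ = 59.23 lbmol/h, ξ₁ = 82.33 lbmol/h.
Outlet amounts (n = n₀ + Σ ν·ξ):
  A: 530.2 − 1(82.33) − 1(59.23) = 388.6
  B: 0 + 1(82.33) = 82.33
  G: 0 + 1(59.23) = 59.23

82.3 lbmol/h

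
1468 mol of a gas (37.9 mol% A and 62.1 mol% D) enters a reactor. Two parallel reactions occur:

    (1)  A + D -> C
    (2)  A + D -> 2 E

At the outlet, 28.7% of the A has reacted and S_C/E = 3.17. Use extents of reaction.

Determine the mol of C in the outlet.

138 mol

Conversion of A: A consumed = 0.287 × 556.4 = 159.7 mol = 1ξ₁ + 1ξ₂.
Selectivity: 1ξ₁ / (2ξ₂) = 3.17 → ξ₁ = 6.34 ξ₂.
Substitute: (1·6.34 + 1) ξ₂ = 159.7 → ξ₂ = 21.75 mol, ξ₁ = 137.9 mol.
Outlet amounts (n = n₀ + Σ ν·ξ):
  A: 556.4 − 1(137.9) − 1(21.75) = 396.7
  D: 911.6 − 1(137.9) − 1(21.75) = 751.9
  C: 0 + 1(137.9) = 137.9
  E: 0 + 2(21.75) = 43.51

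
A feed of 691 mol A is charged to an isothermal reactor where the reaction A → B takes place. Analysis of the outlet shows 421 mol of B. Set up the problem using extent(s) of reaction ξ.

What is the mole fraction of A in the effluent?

0.391

For B: n = n₀ + 1ξ → 421 = 0 + 1ξ, giving ξ = 421 mol.
Outlet amounts (n = n₀ + ν ξ):
  A: 691 − 1(421) = 270
  B: 0 + 1(421) = 421
Total out = 691 mol; y_A = 270 / 691 = 0.3907.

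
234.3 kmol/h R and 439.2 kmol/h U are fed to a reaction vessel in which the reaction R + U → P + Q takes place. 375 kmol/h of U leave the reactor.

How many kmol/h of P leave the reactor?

64.2 kmol/h

For U: n = n₀ − 1ξ → 375 = 439.2 − 1ξ, giving ξ = 64.2 kmol/h.
Outlet amounts (n = n₀ + ν ξ):
  R: 234.3 − 1(64.2) = 170.1
  U: 439.2 − 1(64.2) = 375
  P: 0 + 1(64.2) = 64.2
  Q: 0 + 1(64.2) = 64.2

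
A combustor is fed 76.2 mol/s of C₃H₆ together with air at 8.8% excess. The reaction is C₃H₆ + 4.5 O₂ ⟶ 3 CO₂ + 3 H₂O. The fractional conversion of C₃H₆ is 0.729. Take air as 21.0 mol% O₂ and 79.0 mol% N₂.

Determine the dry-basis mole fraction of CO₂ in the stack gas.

Stoichiometric O₂ = 4.5 × 76.2 = 342.9 mol/s; O₂ fed = 342.9 × 1.088 = 373.1 mol/s.
N₂ fed = 373.1 × 79/21 = 1403 mol/s.
Fuel reacted = 0.729 × 76.2 → ξ = 55.55 mol/s.
Outlet (n = n₀ + ν ξ):
  C₃H₆: 76.2 − 1(55.55) = 20.65
  O₂: 373.1 − 4.5(55.55) = 123.1
  N₂: 1403 (inert)
  CO₂: 0 + 3(55.55) = 166.6
  H₂O: 0 + 3(55.55) = 166.6
Dry total = 1714 mol/s; y_CO₂ (dry) = 166.6 / 1714 = 0.09724.

0.0972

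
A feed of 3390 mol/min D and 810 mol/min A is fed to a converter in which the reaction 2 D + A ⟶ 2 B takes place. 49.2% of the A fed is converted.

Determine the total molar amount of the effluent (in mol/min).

A reacted = 0.492 × 810 = 398.5 mol/min; ν_A = −1, so ξ = 398.5/1 = 398.5 mol/min.
Outlet amounts (n = n₀ + ν ξ):
  D: 3390 − 2(398.5) = 2593
  A: 810 − 1(398.5) = 411.5
  B: 0 + 2(398.5) = 797
Total out = 2593 + 411.5 + 797 = 3801 mol/min.

3800 mol/min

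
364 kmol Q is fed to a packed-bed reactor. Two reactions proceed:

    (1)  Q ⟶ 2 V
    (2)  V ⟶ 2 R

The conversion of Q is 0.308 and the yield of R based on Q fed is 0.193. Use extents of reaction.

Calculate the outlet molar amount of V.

189 kmol

Conversion of Q: Q consumed = 1ξ₁ = 0.308 × 364 → ξ₁ = 112.1 kmol.
Yield of R: 2ξ₂ / 364 = 0.193 → ξ₂ = 35.13 kmol.
Outlet amounts (n = n₀ + Σ ν·ξ):
  Q: 364 − 1(112.1) = 251.9
  V: 0 + 2(112.1) − 1(35.13) = 189.1
  R: 0 + 2(35.13) = 70.25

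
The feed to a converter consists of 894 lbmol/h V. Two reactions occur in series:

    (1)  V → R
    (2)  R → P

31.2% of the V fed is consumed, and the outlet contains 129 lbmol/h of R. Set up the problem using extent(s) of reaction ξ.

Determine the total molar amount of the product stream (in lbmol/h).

894 lbmol/h

Conversion of V: V consumed = 1ξ₁ = 0.312 × 894 → ξ₁ = 278.9 lbmol/h.
R balance: n_R = 0 + 1ξ₁ − 1ξ₂ = 129 → ξ₂ = (1·278.9 − 129)/1 = 149.9 lbmol/h.
Outlet amounts (n = n₀ + Σ ν·ξ):
  V: 894 − 1(278.9) = 615.1
  R: 0 + 1(278.9) − 1(149.9) = 129
  P: 0 + 1(149.9) = 149.9
Total out = 615.1 + 129 + 149.9 = 894 lbmol/h.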